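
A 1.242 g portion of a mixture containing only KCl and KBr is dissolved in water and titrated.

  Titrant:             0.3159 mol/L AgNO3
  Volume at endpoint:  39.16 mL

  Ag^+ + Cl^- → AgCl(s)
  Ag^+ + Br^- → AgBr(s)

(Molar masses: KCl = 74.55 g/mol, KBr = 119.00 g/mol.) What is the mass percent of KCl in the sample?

n(AgNO3) = 0.03916 × 0.3159 = 0.01237 mol
Let x = n(KCl), y = n(KBr).
Titrant: 1x + 1y = 0.01237;  mass: 74.55x + 119.00y = 1.242
Solving, x = 5.177 × 10^-3 mol, y = 7.194 × 10^-3 mol
mass of KCl = 5.177 × 10^-3 × 74.55 = 0.3859 g
% KCl = 0.3859 / 1.242 × 100 = 31.07 %

31.07 %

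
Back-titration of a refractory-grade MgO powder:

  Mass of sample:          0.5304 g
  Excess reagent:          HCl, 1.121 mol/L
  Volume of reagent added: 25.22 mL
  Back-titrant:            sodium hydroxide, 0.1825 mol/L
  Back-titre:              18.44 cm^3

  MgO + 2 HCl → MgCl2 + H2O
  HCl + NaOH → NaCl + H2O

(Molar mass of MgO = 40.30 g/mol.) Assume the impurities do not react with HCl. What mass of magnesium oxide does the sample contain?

n(HCl) added = 0.02522 × 1.121 = 0.02827 mol
n(NaOH) used in back-titration = 0.01844 × 0.1825 = 3.365 × 10^-3 mol
n(HCl) left over = 3.365 × 10^-3 mol (1:1 ratio)
n(HCl) consumed by analyte = 0.02827 − 3.365 × 10^-3 = 0.02491 mol
From the 1:2 ratio, n(MgO) = 1/2 × 0.02491 = 0.01245 mol
mass of MgO = 0.01245 × 40.30 = 0.5019 g

0.5019 g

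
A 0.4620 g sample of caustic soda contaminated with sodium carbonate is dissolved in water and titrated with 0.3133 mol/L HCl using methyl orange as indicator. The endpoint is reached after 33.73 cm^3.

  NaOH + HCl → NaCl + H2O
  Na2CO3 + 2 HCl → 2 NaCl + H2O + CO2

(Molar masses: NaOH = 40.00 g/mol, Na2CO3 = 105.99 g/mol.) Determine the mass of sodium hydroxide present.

n(HCl) = 0.03373 × 0.3133 = 0.01057 mol
Let x = n(NaOH), y = n(Na2CO3).
Titrant: 1x + 2y = 0.01057;  mass: 40.00x + 105.99y = 0.4620
Solving, x = 7.544 × 10^-3 mol, y = 1.512 × 10^-3 mol
mass of NaOH = 7.544 × 10^-3 × 40.00 = 0.3017 g

0.3017 g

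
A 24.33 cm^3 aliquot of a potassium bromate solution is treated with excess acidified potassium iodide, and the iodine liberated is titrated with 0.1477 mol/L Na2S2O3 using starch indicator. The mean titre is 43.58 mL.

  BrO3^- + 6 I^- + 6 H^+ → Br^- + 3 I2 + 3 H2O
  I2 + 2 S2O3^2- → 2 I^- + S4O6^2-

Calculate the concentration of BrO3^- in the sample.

0.04409 mol/L

n(S2O3^2-) = 0.04358 × 0.1477 = 6.437 × 10^-3 mol
n(I2) = n(S2O3^2-)/2 = 3.218 × 10^-3 mol
From the 1:3 ratio, n(BrO3^-) in the aliquot = 1/3 × 3.218 × 10^-3 = 1.073 × 10^-3 mol
[BrO3^-] = 1.073 × 10^-3 / 0.02433 = 0.04409 mol/L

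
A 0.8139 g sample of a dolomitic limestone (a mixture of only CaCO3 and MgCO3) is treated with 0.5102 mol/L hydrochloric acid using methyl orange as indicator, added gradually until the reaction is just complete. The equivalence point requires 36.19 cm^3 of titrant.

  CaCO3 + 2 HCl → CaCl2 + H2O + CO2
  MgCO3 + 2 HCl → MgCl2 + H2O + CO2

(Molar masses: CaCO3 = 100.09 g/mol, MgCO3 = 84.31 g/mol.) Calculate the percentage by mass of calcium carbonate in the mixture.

n(HCl) = 0.03619 × 0.5102 = 0.01846 mol
Let x = n(CaCO3), y = n(MgCO3).
Titrant: 2x + 2y = 0.01846;  mass: 100.09x + 84.31y = 0.8139
Solving, x = 2.252 × 10^-3 mol, y = 6.980 × 10^-3 mol
mass of CaCO3 = 2.252 × 10^-3 × 100.09 = 0.2255 g
% CaCO3 = 0.2255 / 0.8139 × 100 = 27.70 %

27.70 %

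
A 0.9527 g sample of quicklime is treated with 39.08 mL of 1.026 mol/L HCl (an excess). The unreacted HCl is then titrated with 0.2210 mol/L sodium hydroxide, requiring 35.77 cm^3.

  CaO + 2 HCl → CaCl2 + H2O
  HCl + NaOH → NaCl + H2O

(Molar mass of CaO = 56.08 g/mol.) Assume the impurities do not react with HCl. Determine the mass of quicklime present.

0.9026 g

n(HCl) added = 0.03908 × 1.026 = 0.04010 mol
n(NaOH) used in back-titration = 0.03577 × 0.2210 = 7.905 × 10^-3 mol
n(HCl) left over = 7.905 × 10^-3 mol (1:1 ratio)
n(HCl) consumed by analyte = 0.04010 − 7.905 × 10^-3 = 0.03219 mol
From the 1:2 ratio, n(CaO) = 1/2 × 0.03219 = 0.01610 mol
mass of CaO = 0.01610 × 56.08 = 0.9026 g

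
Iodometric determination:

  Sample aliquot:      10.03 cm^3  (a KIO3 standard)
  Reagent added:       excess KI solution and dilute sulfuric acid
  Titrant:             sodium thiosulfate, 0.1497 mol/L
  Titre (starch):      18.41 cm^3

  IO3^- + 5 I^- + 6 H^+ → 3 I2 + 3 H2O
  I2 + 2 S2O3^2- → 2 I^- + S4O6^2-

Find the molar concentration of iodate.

n(S2O3^2-) = 0.01841 × 0.1497 = 2.756 × 10^-3 mol
n(I2) = n(S2O3^2-)/2 = 1.378 × 10^-3 mol
From the 1:3 ratio, n(IO3^-) in the aliquot = 1/3 × 1.378 × 10^-3 = 4.593 × 10^-4 mol
[IO3^-] = 4.593 × 10^-4 / 0.01003 = 0.04580 mol/L

0.04580 mol/L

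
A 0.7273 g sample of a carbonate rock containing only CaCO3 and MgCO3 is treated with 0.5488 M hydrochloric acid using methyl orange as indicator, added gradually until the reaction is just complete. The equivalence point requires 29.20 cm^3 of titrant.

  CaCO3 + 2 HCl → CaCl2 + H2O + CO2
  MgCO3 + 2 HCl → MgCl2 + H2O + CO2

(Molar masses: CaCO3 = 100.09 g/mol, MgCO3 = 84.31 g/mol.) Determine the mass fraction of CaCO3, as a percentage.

45.15 %

n(HCl) = 0.02920 × 0.5488 = 0.01602 mol
Let x = n(CaCO3), y = n(MgCO3).
Titrant: 2x + 2y = 0.01602;  mass: 100.09x + 84.31y = 0.7273
Solving, x = 3.281 × 10^-3 mol, y = 4.732 × 10^-3 mol
mass of CaCO3 = 3.281 × 10^-3 × 100.09 = 0.3284 g
% CaCO3 = 0.3284 / 0.7273 × 100 = 45.15 %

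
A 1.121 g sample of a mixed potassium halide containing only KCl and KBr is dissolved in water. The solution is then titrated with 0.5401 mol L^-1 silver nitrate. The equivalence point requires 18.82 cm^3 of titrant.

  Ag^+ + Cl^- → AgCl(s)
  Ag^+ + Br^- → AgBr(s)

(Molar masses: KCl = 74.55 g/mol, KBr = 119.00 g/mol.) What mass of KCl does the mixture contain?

n(AgNO3) = 0.01882 × 0.5401 = 0.01016 mol
Let x = n(KCl), y = n(KBr).
Titrant: 1x + 1y = 0.01016;  mass: 74.55x + 119.00y = 1.121
Solving, x = 1.993 × 10^-3 mol, y = 8.171 × 10^-3 mol
mass of KCl = 1.993 × 10^-3 × 74.55 = 0.1486 g

0.1486 g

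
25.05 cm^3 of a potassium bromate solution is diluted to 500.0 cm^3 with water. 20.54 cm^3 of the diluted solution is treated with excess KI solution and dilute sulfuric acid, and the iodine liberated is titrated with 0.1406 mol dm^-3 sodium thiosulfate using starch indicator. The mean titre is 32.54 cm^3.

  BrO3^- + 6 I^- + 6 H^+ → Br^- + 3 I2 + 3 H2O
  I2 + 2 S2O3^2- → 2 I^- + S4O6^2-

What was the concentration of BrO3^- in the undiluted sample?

0.7410 mol/L

n(S2O3^2-) = 0.03254 × 0.1406 = 4.575 × 10^-3 mol
n(I2) = n(S2O3^2-)/2 = 2.288 × 10^-3 mol
From the 1:3 ratio, n(BrO3^-) in the aliquot = 1/3 × 2.288 × 10^-3 = 7.625 × 10^-4 mol
[BrO3^-]_dilute = 7.625 × 10^-4 / 0.02054 = 0.03712 mol/L
[BrO3^-]_original = 0.03712 × 500.0/25.05 = 0.7410 mol/L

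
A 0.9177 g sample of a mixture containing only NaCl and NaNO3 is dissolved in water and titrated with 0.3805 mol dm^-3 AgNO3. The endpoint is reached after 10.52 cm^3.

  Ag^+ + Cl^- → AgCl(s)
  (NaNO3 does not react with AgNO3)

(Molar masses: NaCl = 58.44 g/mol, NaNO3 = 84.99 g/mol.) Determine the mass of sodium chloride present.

n(AgNO3) = 0.01052 × 0.3805 = 4.003 × 10^-3 mol
Let x = n(NaCl), y = n(NaNO3).
Titrant: 1x = 4.003 × 10^-3;  mass: 58.44x + 84.99y = 0.9177
Solving, x = 4.003 × 10^-3 mol, y = 8.045 × 10^-3 mol
mass of NaCl = 4.003 × 10^-3 × 58.44 = 0.2339 g

0.2339 g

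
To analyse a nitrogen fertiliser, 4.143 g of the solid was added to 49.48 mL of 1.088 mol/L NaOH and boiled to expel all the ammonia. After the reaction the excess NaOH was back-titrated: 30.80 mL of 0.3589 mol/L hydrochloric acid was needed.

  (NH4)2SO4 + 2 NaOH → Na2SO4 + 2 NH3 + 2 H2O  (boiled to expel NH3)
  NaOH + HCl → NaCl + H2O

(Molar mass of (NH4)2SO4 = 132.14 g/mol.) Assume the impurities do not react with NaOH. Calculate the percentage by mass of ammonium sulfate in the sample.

68.22 %

n(NaOH) added = 0.04948 × 1.088 = 0.05383 mol
n(HCl) used in back-titration = 0.03080 × 0.3589 = 0.01105 mol
n(NaOH) left over = 0.01105 mol (1:1 ratio)
n(NaOH) consumed by analyte = 0.05383 − 0.01105 = 0.04278 mol
From the 1:2 ratio, n((NH4)2SO4) = 1/2 × 0.04278 = 0.02139 mol
mass of (NH4)2SO4 = 0.02139 × 132.14 = 2.826 g
% (NH4)2SO4 = 2.826 / 4.143 × 100 = 68.22 %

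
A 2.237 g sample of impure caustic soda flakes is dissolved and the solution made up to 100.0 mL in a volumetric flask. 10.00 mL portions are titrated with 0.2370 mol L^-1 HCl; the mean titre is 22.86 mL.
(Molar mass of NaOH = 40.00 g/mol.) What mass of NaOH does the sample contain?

2.167 g

NaOH + HCl → NaCl + H2O
n(HCl) per titration = 0.02286 × 0.2370 = 5.418 × 10^-3 mol
n(NaOH) in each aliquot = 5.418 × 10^-3 mol (1:1 ratio)
n(NaOH) in the whole flask = 5.418 × 10^-3 × 100.0/10.00 = 0.05418 mol
mass of NaOH = 0.05418 × 40.00 = 2.167 g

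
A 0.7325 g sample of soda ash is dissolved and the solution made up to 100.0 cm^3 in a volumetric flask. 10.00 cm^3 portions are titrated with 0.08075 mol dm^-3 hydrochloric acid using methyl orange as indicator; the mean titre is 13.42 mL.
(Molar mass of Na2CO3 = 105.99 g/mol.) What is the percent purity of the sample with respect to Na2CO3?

Na2CO3 + 2 HCl → 2 NaCl + H2O + CO2
n(HCl) per titration = 0.01342 × 0.08075 = 1.084 × 10^-3 mol
From the 1:2 ratio, n(Na2CO3) in each aliquot = 1/2 × 1.084 × 10^-3 = 5.418 × 10^-4 mol
n(Na2CO3) in the whole flask = 5.418 × 10^-4 × 100.0/10.00 = 5.418 × 10^-3 mol
mass of Na2CO3 = 5.418 × 10^-3 × 105.99 = 0.5743 g
% Na2CO3 = 0.5743 / 0.7325 × 100 = 78.40 %

78.40 %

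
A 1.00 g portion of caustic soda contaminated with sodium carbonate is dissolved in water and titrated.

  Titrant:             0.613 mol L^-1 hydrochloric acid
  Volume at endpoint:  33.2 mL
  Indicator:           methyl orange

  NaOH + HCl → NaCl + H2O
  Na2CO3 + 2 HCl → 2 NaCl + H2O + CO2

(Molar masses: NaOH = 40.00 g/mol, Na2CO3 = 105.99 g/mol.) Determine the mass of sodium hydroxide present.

n(HCl) = 0.0332 × 0.613 = 0.0204 mol
Let x = n(NaOH), y = n(Na2CO3).
Titrant: 1x + 2y = 0.0204;  mass: 40.00x + 105.99y = 1.00
Solving, x = 6.04 × 10^-3 mol, y = 7.15 × 10^-3 mol
mass of NaOH = 6.04 × 10^-3 × 40.00 = 0.242 g

0.242 g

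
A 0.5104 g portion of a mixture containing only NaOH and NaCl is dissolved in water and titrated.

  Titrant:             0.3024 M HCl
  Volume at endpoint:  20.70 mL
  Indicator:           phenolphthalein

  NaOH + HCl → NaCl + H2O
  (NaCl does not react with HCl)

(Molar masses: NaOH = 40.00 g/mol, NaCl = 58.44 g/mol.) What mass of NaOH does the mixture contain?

0.2504 g

n(HCl) = 0.02070 × 0.3024 = 6.260 × 10^-3 mol
Let x = n(NaOH), y = n(NaCl).
Titrant: 1x = 6.260 × 10^-3;  mass: 40.00x + 58.44y = 0.5104
Solving, x = 6.260 × 10^-3 mol, y = 4.449 × 10^-3 mol
mass of NaOH = 6.260 × 10^-3 × 40.00 = 0.2504 g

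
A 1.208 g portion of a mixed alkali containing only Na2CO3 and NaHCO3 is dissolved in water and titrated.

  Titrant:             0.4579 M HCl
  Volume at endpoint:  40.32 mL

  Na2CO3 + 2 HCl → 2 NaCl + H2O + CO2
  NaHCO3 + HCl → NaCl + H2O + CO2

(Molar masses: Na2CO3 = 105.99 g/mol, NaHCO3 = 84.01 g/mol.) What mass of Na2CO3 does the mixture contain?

0.5861 g

n(HCl) = 0.04032 × 0.4579 = 0.01846 mol
Let x = n(Na2CO3), y = n(NaHCO3).
Titrant: 2x + 1y = 0.01846;  mass: 105.99x + 84.01y = 1.208
Solving, x = 5.530 × 10^-3 mol, y = 7.402 × 10^-3 mol
mass of Na2CO3 = 5.530 × 10^-3 × 105.99 = 0.5861 g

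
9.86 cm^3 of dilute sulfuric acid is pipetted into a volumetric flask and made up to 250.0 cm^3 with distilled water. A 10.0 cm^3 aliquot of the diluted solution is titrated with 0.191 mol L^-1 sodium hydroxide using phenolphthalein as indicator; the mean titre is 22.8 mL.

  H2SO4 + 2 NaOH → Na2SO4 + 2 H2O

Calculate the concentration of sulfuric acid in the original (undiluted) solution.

5.52 mol/L

n(NaOH) = 0.0228 × 0.191 = 4.35 × 10^-3 mol
From the 1:2 ratio, n(H2SO4) in the aliquot = 1/2 × 4.35 × 10^-3 = 2.18 × 10^-3 mol
[H2SO4]_dilute = 2.18 × 10^-3 / 0.0100 = 0.218 mol/L
Dilution factor = 250.0 / 9.86 = 25.35
[H2SO4]_stock = 0.218 × 25.35 = 5.52 mol/L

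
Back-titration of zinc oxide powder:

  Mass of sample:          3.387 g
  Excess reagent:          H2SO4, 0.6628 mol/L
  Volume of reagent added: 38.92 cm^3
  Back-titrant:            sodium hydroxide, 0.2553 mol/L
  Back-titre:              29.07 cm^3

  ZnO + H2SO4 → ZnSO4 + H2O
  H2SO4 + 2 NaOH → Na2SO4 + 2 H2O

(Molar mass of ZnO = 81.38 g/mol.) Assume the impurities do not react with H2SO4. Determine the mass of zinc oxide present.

1.797 g

n(H2SO4) added = 0.03892 × 0.6628 = 0.02580 mol
n(NaOH) used in back-titration = 0.02907 × 0.2553 = 7.422 × 10^-3 mol
From the 1:2 ratio, n(H2SO4) left over = 1/2 × 7.422 × 10^-3 = 3.711 × 10^-3 mol
n(H2SO4) consumed by analyte = 0.02580 − 3.711 × 10^-3 = 0.02209 mol
n(ZnO) = 0.02209 mol (1:1 ratio)
mass of ZnO = 0.02209 × 81.38 = 1.797 g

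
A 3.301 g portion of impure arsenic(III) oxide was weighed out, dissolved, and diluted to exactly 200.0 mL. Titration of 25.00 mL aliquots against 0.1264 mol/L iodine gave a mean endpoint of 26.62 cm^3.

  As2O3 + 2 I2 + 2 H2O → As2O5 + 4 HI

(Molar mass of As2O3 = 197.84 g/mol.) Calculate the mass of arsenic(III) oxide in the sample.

n(I2) per titration = 0.02662 × 0.1264 = 3.365 × 10^-3 mol
From the 1:2 ratio, n(As2O3) in each aliquot = 1/2 × 3.365 × 10^-3 = 1.682 × 10^-3 mol
n(As2O3) in the whole flask = 1.682 × 10^-3 × 200.0/25.00 = 0.01346 mol
mass of As2O3 = 0.01346 × 197.84 = 2.663 g

2.663 g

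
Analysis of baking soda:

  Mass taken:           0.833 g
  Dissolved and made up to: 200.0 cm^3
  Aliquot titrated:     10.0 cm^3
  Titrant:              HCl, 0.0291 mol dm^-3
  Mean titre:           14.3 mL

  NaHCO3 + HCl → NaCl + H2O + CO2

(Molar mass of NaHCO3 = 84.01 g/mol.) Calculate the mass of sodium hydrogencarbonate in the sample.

n(HCl) per titration = 0.0143 × 0.0291 = 4.16 × 10^-4 mol
n(NaHCO3) in each aliquot = 4.16 × 10^-4 mol (1:1 ratio)
n(NaHCO3) in the whole flask = 4.16 × 10^-4 × 200.0/10.0 = 8.32 × 10^-3 mol
mass of NaHCO3 = 8.32 × 10^-3 × 84.01 = 0.699 g

0.699 g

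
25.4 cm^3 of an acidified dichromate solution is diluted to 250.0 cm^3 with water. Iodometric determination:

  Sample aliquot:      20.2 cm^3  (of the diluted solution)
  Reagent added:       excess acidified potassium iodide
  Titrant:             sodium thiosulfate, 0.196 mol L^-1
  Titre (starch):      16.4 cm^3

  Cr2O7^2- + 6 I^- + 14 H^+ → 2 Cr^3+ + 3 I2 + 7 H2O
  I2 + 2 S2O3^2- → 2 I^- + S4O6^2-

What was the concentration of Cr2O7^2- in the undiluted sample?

0.261 mol/L

n(S2O3^2-) = 0.0164 × 0.196 = 3.21 × 10^-3 mol
n(I2) = n(S2O3^2-)/2 = 1.61 × 10^-3 mol
From the 1:3 ratio, n(Cr2O7^2-) in the aliquot = 1/3 × 1.61 × 10^-3 = 5.36 × 10^-4 mol
[Cr2O7^2-]_dilute = 5.36 × 10^-4 / 0.0202 = 0.0265 mol/L
[Cr2O7^2-]_original = 0.0265 × 250.0/25.4 = 0.261 mol/L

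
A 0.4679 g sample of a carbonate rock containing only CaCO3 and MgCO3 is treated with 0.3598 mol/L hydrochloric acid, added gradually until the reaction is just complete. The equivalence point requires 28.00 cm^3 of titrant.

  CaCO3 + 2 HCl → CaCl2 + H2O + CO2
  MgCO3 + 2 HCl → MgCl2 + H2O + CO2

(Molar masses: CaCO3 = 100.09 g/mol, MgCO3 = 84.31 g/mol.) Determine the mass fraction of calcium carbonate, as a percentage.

58.58 %

n(HCl) = 0.02800 × 0.3598 = 0.01007 mol
Let x = n(CaCO3), y = n(MgCO3).
Titrant: 2x + 2y = 0.01007;  mass: 100.09x + 84.31y = 0.4679
Solving, x = 2.739 × 10^-3 mol, y = 2.299 × 10^-3 mol
mass of CaCO3 = 2.739 × 10^-3 × 100.09 = 0.2741 g
% CaCO3 = 0.2741 / 0.4679 × 100 = 58.58 %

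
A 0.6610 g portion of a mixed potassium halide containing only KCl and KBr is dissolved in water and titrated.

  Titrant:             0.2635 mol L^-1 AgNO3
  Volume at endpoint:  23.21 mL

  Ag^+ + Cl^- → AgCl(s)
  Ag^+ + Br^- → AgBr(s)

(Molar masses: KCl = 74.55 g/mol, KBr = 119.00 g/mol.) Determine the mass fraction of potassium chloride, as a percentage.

n(AgNO3) = 0.02321 × 0.2635 = 6.116 × 10^-3 mol
Let x = n(KCl), y = n(KBr).
Titrant: 1x + 1y = 6.116 × 10^-3;  mass: 74.55x + 119.00y = 0.6610
Solving, x = 1.502 × 10^-3 mol, y = 4.613 × 10^-3 mol
mass of KCl = 1.502 × 10^-3 × 74.55 = 0.1120 g
% KCl = 0.1120 / 0.6610 × 100 = 16.95 %

16.95 %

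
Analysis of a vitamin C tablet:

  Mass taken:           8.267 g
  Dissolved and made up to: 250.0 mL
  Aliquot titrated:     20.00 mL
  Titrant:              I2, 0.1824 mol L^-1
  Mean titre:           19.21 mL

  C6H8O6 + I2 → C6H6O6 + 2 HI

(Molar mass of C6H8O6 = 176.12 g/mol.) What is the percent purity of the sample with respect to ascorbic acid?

93.31 %

n(I2) per titration = 0.01921 × 0.1824 = 3.504 × 10^-3 mol
n(C6H8O6) in each aliquot = 3.504 × 10^-3 mol (1:1 ratio)
n(C6H8O6) in the whole flask = 3.504 × 10^-3 × 250.0/20.00 = 0.04380 mol
mass of C6H8O6 = 0.04380 × 176.12 = 7.714 g
% C6H8O6 = 7.714 / 8.267 × 100 = 93.31 %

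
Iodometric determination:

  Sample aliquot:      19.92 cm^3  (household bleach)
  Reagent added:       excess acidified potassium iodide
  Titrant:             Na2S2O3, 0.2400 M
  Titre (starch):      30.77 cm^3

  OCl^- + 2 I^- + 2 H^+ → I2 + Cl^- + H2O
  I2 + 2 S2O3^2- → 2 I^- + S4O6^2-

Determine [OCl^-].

0.1854 M

n(S2O3^2-) = 0.03077 × 0.2400 = 7.385 × 10^-3 mol
n(I2) = n(S2O3^2-)/2 = 3.692 × 10^-3 mol
n(OCl^-) in the aliquot = 3.692 × 10^-3 mol (1:1 ratio)
[OCl^-] = 3.692 × 10^-3 / 0.01992 = 0.1854 mol/L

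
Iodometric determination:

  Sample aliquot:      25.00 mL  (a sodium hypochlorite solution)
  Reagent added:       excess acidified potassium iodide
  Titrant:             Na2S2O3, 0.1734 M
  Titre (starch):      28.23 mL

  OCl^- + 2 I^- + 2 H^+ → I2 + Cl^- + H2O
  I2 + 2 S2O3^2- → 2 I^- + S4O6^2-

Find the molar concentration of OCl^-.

n(S2O3^2-) = 0.02823 × 0.1734 = 4.895 × 10^-3 mol
n(I2) = n(S2O3^2-)/2 = 2.448 × 10^-3 mol
n(OCl^-) in the aliquot = 2.448 × 10^-3 mol (1:1 ratio)
[OCl^-] = 2.448 × 10^-3 / 0.02500 = 0.09790 mol/L

0.09790 M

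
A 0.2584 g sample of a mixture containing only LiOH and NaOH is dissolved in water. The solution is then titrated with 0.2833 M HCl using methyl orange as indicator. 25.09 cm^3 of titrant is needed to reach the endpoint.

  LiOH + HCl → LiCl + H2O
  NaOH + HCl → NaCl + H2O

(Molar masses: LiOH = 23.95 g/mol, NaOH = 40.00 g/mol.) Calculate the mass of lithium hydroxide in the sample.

n(HCl) = 0.02509 × 0.2833 = 7.108 × 10^-3 mol
Let x = n(LiOH), y = n(NaOH).
Titrant: 1x + 1y = 7.108 × 10^-3;  mass: 23.95x + 40.00y = 0.2584
Solving, x = 1.615 × 10^-3 mol, y = 5.493 × 10^-3 mol
mass of LiOH = 1.615 × 10^-3 × 23.95 = 0.03868 g

0.03868 g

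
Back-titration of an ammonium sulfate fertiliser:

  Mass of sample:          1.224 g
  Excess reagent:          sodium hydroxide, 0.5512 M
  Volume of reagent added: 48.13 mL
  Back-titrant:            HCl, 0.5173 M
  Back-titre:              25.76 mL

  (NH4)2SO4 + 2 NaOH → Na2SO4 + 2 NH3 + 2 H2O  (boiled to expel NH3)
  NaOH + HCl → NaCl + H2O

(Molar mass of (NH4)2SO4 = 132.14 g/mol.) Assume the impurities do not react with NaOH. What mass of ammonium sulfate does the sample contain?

0.8724 g

n(NaOH) added = 0.04813 × 0.5512 = 0.02653 mol
n(HCl) used in back-titration = 0.02576 × 0.5173 = 0.01333 mol
n(NaOH) left over = 0.01333 mol (1:1 ratio)
n(NaOH) consumed by analyte = 0.02653 − 0.01333 = 0.01320 mol
From the 1:2 ratio, n((NH4)2SO4) = 1/2 × 0.01320 = 6.602 × 10^-3 mol
mass of (NH4)2SO4 = 6.602 × 10^-3 × 132.14 = 0.8724 g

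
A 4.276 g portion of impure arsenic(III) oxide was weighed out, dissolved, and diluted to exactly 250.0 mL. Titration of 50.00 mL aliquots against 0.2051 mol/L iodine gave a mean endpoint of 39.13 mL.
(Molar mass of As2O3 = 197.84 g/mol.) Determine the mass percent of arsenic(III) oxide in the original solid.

As2O3 + 2 I2 + 2 H2O → As2O5 + 4 HI
n(I2) per titration = 0.03913 × 0.2051 = 8.026 × 10^-3 mol
From the 1:2 ratio, n(As2O3) in each aliquot = 1/2 × 8.026 × 10^-3 = 4.013 × 10^-3 mol
n(As2O3) in the whole flask = 4.013 × 10^-3 × 250.0/50.00 = 0.02006 mol
mass of As2O3 = 0.02006 × 197.84 = 3.969 g
% As2O3 = 3.969 / 4.276 × 100 = 92.83 %

92.83 %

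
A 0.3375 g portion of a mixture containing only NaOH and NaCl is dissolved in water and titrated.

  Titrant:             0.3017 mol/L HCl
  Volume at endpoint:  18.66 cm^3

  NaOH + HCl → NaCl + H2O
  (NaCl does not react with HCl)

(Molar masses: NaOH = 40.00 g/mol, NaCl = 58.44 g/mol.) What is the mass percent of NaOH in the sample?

n(HCl) = 0.01866 × 0.3017 = 5.630 × 10^-3 mol
Let x = n(NaOH), y = n(NaCl).
Titrant: 1x = 5.630 × 10^-3;  mass: 40.00x + 58.44y = 0.3375
Solving, x = 5.630 × 10^-3 mol, y = 1.922 × 10^-3 mol
mass of NaOH = 5.630 × 10^-3 × 40.00 = 0.2252 g
% NaOH = 0.2252 / 0.3375 × 100 = 66.72 %

66.72 %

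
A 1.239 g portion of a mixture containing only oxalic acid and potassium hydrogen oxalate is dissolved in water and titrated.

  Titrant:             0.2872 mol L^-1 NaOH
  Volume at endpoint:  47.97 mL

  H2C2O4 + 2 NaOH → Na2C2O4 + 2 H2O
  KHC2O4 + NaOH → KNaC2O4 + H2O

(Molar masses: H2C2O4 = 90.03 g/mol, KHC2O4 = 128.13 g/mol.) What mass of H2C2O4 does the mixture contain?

n(NaOH) = 0.04797 × 0.2872 = 0.01378 mol
Let x = n(H2C2O4), y = n(KHC2O4).
Titrant: 2x + 1y = 0.01378;  mass: 90.03x + 128.13y = 1.239
Solving, x = 3.166 × 10^-3 mol, y = 7.445 × 10^-3 mol
mass of H2C2O4 = 3.166 × 10^-3 × 90.03 = 0.2850 g

0.2850 g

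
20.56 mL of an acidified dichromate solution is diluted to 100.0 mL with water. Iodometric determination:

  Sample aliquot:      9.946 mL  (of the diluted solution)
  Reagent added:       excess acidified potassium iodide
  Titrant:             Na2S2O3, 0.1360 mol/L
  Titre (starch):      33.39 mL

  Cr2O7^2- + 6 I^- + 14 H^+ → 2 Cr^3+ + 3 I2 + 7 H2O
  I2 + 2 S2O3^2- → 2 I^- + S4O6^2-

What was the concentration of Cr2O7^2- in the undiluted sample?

0.3701 mol/L

n(S2O3^2-) = 0.03339 × 0.1360 = 4.541 × 10^-3 mol
n(I2) = n(S2O3^2-)/2 = 2.271 × 10^-3 mol
From the 1:3 ratio, n(Cr2O7^2-) in the aliquot = 1/3 × 2.271 × 10^-3 = 7.568 × 10^-4 mol
[Cr2O7^2-]_dilute = 7.568 × 10^-4 / 0.009946 = 0.07609 mol/L
[Cr2O7^2-]_original = 0.07609 × 100.0/20.56 = 0.3701 mol/L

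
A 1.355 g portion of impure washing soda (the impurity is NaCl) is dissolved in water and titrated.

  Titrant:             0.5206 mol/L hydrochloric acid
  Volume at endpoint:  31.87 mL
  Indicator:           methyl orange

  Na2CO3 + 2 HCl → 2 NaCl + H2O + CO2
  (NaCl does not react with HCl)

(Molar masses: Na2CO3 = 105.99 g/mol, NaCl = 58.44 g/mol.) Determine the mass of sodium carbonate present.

0.8793 g

n(HCl) = 0.03187 × 0.5206 = 0.01659 mol
Let x = n(Na2CO3), y = n(NaCl).
Titrant: 2x = 0.01659;  mass: 105.99x + 58.44y = 1.355
Solving, x = 8.296 × 10^-3 mol, y = 8.141 × 10^-3 mol
mass of Na2CO3 = 8.296 × 10^-3 × 105.99 = 0.8793 g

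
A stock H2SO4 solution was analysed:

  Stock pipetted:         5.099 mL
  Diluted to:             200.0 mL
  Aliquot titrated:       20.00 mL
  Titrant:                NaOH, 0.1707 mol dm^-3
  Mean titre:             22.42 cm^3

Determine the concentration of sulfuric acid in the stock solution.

3.753 mol/L

H2SO4 + 2 NaOH → Na2SO4 + 2 H2O
n(NaOH) = 0.02242 × 0.1707 = 3.827 × 10^-3 mol
From the 1:2 ratio, n(H2SO4) in the aliquot = 1/2 × 3.827 × 10^-3 = 1.914 × 10^-3 mol
[H2SO4]_dilute = 1.914 × 10^-3 / 0.02000 = 0.09568 mol/L
Dilution factor = 200.0 / 5.099 = 39.22
[H2SO4]_stock = 0.09568 × 39.22 = 3.753 mol/L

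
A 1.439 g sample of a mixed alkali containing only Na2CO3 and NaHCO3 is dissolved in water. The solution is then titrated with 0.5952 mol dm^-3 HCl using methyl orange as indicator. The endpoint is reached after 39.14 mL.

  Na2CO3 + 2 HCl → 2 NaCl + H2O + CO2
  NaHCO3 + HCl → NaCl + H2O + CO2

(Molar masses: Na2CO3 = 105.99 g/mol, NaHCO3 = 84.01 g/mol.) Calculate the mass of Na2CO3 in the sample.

n(HCl) = 0.03914 × 0.5952 = 0.02330 mol
Let x = n(Na2CO3), y = n(NaHCO3).
Titrant: 2x + 1y = 0.02330;  mass: 105.99x + 84.01y = 1.439
Solving, x = 8.353 × 10^-3 mol, y = 6.591 × 10^-3 mol
mass of Na2CO3 = 8.353 × 10^-3 × 105.99 = 0.8853 g

0.8853 g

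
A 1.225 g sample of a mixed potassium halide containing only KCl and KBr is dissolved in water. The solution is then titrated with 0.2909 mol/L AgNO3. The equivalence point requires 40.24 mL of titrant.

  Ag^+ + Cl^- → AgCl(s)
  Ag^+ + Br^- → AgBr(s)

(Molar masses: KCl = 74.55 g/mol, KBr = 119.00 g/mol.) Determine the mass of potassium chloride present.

n(AgNO3) = 0.04024 × 0.2909 = 0.01171 mol
Let x = n(KCl), y = n(KBr).
Titrant: 1x + 1y = 0.01171;  mass: 74.55x + 119.00y = 1.225
Solving, x = 3.779 × 10^-3 mol, y = 7.926 × 10^-3 mol
mass of KCl = 3.779 × 10^-3 × 74.55 = 0.2818 g

0.2818 g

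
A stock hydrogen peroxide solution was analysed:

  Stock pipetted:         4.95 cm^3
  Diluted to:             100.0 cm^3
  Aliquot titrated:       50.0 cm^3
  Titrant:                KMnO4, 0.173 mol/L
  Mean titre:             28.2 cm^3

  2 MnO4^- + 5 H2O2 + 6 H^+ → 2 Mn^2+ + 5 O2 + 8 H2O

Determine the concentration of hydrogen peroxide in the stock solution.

4.93 mol/L

n(KMnO4) = 0.0282 × 0.173 = 4.88 × 10^-3 mol
From the 5:2 ratio, n(H2O2) in the aliquot = 5/2 × 4.88 × 10^-3 = 0.0122 mol
[H2O2]_dilute = 0.0122 / 0.0500 = 0.244 mol/L
Dilution factor = 100.0 / 4.95 = 20.20
[H2O2]_stock = 0.244 × 20.20 = 4.93 mol/L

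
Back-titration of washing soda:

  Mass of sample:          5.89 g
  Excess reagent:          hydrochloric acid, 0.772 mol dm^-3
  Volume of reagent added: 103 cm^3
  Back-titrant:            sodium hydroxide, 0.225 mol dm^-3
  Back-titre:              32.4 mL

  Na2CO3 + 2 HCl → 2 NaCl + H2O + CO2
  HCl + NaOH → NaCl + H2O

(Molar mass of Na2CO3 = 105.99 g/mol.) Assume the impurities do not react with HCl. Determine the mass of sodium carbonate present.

3.83 g

n(HCl) added = 0.103 × 0.772 = 0.0795 mol
n(NaOH) used in back-titration = 0.0324 × 0.225 = 7.29 × 10^-3 mol
n(HCl) left over = 7.29 × 10^-3 mol (1:1 ratio)
n(HCl) consumed by analyte = 0.0795 − 7.29 × 10^-3 = 0.0722 mol
From the 1:2 ratio, n(Na2CO3) = 1/2 × 0.0722 = 0.0361 mol
mass of Na2CO3 = 0.0361 × 105.99 = 3.83 g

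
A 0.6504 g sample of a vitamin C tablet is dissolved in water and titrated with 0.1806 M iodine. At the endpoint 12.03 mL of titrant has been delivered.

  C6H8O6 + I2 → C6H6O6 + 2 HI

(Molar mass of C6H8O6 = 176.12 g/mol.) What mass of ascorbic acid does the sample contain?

0.3826 g

n(I2) = 0.01203 L × 0.1806 mol/L = 2.173 × 10^-3 mol
n(C6H8O6) = 2.173 × 10^-3 mol (1:1 ratio)
mass of C6H8O6 = 2.173 × 10^-3 × 176.12 g/mol = 0.3826 g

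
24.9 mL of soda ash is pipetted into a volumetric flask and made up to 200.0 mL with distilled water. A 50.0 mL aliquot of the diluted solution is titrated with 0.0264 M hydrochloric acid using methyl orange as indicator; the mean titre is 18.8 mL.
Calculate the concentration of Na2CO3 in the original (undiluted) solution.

Na2CO3 + 2 HCl → 2 NaCl + H2O + CO2
n(HCl) = 0.0188 × 0.0264 = 4.96 × 10^-4 mol
From the 1:2 ratio, n(Na2CO3) in the aliquot = 1/2 × 4.96 × 10^-4 = 2.48 × 10^-4 mol
[Na2CO3]_dilute = 2.48 × 10^-4 / 0.0500 = 0.00496 mol/L
Dilution factor = 200.0 / 24.9 = 8.032
[Na2CO3]_stock = 0.00496 × 8.032 = 0.0399 mol/L

0.0399 M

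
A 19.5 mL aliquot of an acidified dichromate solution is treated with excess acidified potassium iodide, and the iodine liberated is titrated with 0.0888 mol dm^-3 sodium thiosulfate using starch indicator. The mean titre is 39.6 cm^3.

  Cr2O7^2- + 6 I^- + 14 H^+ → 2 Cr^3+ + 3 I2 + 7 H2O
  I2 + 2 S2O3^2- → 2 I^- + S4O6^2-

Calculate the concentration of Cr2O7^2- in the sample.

0.0301 mol/L

n(S2O3^2-) = 0.0396 × 0.0888 = 3.52 × 10^-3 mol
n(I2) = n(S2O3^2-)/2 = 1.76 × 10^-3 mol
From the 1:3 ratio, n(Cr2O7^2-) in the aliquot = 1/3 × 1.76 × 10^-3 = 5.86 × 10^-4 mol
[Cr2O7^2-] = 5.86 × 10^-4 / 0.0195 = 0.0301 mol/L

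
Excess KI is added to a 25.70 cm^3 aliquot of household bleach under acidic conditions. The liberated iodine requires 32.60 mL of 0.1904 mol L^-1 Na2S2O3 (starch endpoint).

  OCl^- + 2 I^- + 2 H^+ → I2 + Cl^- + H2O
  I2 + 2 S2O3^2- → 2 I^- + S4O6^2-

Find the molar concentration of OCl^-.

0.1208 mol/L

n(S2O3^2-) = 0.03260 × 0.1904 = 6.207 × 10^-3 mol
n(I2) = n(S2O3^2-)/2 = 3.104 × 10^-3 mol
n(OCl^-) in the aliquot = 3.104 × 10^-3 mol (1:1 ratio)
[OCl^-] = 3.104 × 10^-3 / 0.02570 = 0.1208 mol/L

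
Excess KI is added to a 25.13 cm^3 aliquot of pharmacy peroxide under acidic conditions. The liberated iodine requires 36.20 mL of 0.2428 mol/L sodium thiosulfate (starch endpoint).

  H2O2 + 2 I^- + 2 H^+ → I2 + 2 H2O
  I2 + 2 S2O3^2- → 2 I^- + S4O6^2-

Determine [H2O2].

n(S2O3^2-) = 0.03620 × 0.2428 = 8.789 × 10^-3 mol
n(I2) = n(S2O3^2-)/2 = 4.395 × 10^-3 mol
n(H2O2) in the aliquot = 4.395 × 10^-3 mol (1:1 ratio)
[H2O2] = 4.395 × 10^-3 / 0.02513 = 0.1749 mol/L

0.1749 mol/L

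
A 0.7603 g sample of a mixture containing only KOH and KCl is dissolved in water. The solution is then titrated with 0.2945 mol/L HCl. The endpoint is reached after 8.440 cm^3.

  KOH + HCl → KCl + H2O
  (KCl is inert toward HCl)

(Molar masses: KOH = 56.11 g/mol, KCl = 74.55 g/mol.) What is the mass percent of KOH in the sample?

n(HCl) = 0.008440 × 0.2945 = 2.486 × 10^-3 mol
Let x = n(KOH), y = n(KCl).
Titrant: 1x = 2.486 × 10^-3;  mass: 56.11x + 74.55y = 0.7603
Solving, x = 2.486 × 10^-3 mol, y = 8.328 × 10^-3 mol
mass of KOH = 2.486 × 10^-3 × 56.11 = 0.1395 g
% KOH = 0.1395 / 0.7603 × 100 = 18.34 %

18.34 %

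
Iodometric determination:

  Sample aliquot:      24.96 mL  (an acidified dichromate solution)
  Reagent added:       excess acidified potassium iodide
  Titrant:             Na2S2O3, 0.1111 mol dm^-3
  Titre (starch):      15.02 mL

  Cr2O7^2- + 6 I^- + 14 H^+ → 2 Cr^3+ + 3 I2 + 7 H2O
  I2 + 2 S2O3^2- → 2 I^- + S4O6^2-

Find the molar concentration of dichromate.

n(S2O3^2-) = 0.01502 × 0.1111 = 1.669 × 10^-3 mol
n(I2) = n(S2O3^2-)/2 = 8.344 × 10^-4 mol
From the 1:3 ratio, n(Cr2O7^2-) in the aliquot = 1/3 × 8.344 × 10^-4 = 2.781 × 10^-4 mol
[Cr2O7^2-] = 2.781 × 10^-4 / 0.02496 = 0.01114 mol/L

0.01114 mol/L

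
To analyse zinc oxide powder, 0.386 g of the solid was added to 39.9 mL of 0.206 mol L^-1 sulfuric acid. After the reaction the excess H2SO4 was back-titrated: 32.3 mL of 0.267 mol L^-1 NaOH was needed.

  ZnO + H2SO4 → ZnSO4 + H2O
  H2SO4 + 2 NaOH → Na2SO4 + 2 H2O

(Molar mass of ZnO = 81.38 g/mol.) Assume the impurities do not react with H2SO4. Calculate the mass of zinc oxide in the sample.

n(H2SO4) added = 0.0399 × 0.206 = 8.22 × 10^-3 mol
n(NaOH) used in back-titration = 0.0323 × 0.267 = 8.62 × 10^-3 mol
From the 1:2 ratio, n(H2SO4) left over = 1/2 × 8.62 × 10^-3 = 4.31 × 10^-3 mol
n(H2SO4) consumed by analyte = 8.22 × 10^-3 − 4.31 × 10^-3 = 3.91 × 10^-3 mol
n(ZnO) = 3.91 × 10^-3 mol (1:1 ratio)
mass of ZnO = 3.91 × 10^-3 × 81.38 = 0.318 g

0.318 g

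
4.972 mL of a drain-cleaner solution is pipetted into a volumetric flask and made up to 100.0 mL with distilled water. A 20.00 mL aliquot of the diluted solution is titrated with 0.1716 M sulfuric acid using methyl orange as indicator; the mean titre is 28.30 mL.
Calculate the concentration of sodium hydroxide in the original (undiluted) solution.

9.767 M

2 NaOH + H2SO4 → Na2SO4 + 2 H2O
n(H2SO4) = 0.02830 × 0.1716 = 4.856 × 10^-3 mol
From the 2:1 ratio, n(NaOH) in the aliquot = 2/1 × 4.856 × 10^-3 = 9.713 × 10^-3 mol
[NaOH]_dilute = 9.713 × 10^-3 / 0.02000 = 0.4856 mol/L
Dilution factor = 100.0 / 4.972 = 20.11
[NaOH]_stock = 0.4856 × 20.11 = 9.767 mol/L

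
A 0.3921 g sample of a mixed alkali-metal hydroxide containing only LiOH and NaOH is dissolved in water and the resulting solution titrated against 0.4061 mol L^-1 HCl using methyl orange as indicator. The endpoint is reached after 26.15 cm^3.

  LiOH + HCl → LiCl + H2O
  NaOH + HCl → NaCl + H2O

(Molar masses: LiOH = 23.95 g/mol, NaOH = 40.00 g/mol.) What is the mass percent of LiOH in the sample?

12.44 %

n(HCl) = 0.02615 × 0.4061 = 0.01062 mol
Let x = n(LiOH), y = n(NaOH).
Titrant: 1x + 1y = 0.01062;  mass: 23.95x + 40.00y = 0.3921
Solving, x = 2.036 × 10^-3 mol, y = 8.583 × 10^-3 mol
mass of LiOH = 2.036 × 10^-3 × 23.95 = 0.04877 g
% LiOH = 0.04877 / 0.3921 × 100 = 12.44 %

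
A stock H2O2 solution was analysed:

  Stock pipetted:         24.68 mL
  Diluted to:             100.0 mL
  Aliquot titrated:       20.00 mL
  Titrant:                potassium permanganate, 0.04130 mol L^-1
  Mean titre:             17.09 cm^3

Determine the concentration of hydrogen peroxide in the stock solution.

0.3575 mol/L

2 MnO4^- + 5 H2O2 + 6 H^+ → 2 Mn^2+ + 5 O2 + 8 H2O
n(KMnO4) = 0.01709 × 0.04130 = 7.058 × 10^-4 mol
From the 5:2 ratio, n(H2O2) in the aliquot = 5/2 × 7.058 × 10^-4 = 1.765 × 10^-3 mol
[H2O2]_dilute = 1.765 × 10^-3 / 0.02000 = 0.08823 mol/L
Dilution factor = 100.0 / 24.68 = 4.052
[H2O2]_stock = 0.08823 × 4.052 = 0.3575 mol/L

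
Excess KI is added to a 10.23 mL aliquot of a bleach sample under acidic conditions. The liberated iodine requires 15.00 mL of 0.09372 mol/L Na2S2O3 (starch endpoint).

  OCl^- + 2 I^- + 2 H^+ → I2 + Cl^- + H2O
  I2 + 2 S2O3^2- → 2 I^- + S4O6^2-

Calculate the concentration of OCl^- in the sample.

0.06871 mol/L

n(S2O3^2-) = 0.01500 × 0.09372 = 1.406 × 10^-3 mol
n(I2) = n(S2O3^2-)/2 = 7.029 × 10^-4 mol
n(OCl^-) in the aliquot = 7.029 × 10^-4 mol (1:1 ratio)
[OCl^-] = 7.029 × 10^-4 / 0.01023 = 0.06871 mol/L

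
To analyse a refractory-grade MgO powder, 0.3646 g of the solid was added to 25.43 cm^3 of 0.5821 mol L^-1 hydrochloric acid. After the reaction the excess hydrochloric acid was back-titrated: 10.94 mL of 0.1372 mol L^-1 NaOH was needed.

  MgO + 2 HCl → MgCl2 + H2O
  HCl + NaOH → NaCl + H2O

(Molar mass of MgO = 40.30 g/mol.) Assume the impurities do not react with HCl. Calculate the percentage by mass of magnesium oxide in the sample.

n(HCl) added = 0.02543 × 0.5821 = 0.01480 mol
n(NaOH) used in back-titration = 0.01094 × 0.1372 = 1.501 × 10^-3 mol
n(HCl) left over = 1.501 × 10^-3 mol (1:1 ratio)
n(HCl) consumed by analyte = 0.01480 − 1.501 × 10^-3 = 0.01330 mol
From the 1:2 ratio, n(MgO) = 1/2 × 0.01330 = 6.651 × 10^-3 mol
mass of MgO = 6.651 × 10^-3 × 40.30 = 0.2680 g
% MgO = 0.2680 / 0.3646 × 100 = 73.51 %

73.51 %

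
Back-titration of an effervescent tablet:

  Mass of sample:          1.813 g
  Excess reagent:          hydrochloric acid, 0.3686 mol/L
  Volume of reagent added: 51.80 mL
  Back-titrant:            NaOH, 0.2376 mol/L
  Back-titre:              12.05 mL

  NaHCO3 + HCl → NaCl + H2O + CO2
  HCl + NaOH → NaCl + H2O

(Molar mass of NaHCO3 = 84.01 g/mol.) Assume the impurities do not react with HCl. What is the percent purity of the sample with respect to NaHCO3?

n(HCl) added = 0.05180 × 0.3686 = 0.01909 mol
n(NaOH) used in back-titration = 0.01205 × 0.2376 = 2.863 × 10^-3 mol
n(HCl) left over = 2.863 × 10^-3 mol (1:1 ratio)
n(HCl) consumed by analyte = 0.01909 − 2.863 × 10^-3 = 0.01623 mol
n(NaHCO3) = 0.01623 mol (1:1 ratio)
mass of NaHCO3 = 0.01623 × 84.01 = 1.364 g
% NaHCO3 = 1.364 / 1.813 × 100 = 75.21 %

75.21 %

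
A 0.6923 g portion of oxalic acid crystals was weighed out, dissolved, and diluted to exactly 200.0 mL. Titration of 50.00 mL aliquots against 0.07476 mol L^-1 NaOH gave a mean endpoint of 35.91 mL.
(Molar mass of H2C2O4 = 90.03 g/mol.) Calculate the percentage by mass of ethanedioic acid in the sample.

H2C2O4 + 2 NaOH → Na2C2O4 + 2 H2O
n(NaOH) per titration = 0.03591 × 0.07476 = 2.685 × 10^-3 mol
From the 1:2 ratio, n(H2C2O4) in each aliquot = 1/2 × 2.685 × 10^-3 = 1.342 × 10^-3 mol
n(H2C2O4) in the whole flask = 1.342 × 10^-3 × 200.0/50.00 = 5.369 × 10^-3 mol
mass of H2C2O4 = 5.369 × 10^-3 × 90.03 = 0.4834 g
% H2C2O4 = 0.4834 / 0.6923 × 100 = 69.82 %

69.82 %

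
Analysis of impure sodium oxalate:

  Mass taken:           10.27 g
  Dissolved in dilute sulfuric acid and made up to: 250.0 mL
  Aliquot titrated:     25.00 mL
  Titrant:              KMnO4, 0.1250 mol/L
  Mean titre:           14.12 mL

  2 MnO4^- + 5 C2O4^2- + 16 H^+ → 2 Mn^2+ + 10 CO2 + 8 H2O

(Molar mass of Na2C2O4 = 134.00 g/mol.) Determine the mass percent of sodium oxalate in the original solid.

n(KMnO4) per titration = 0.01412 × 0.1250 = 1.765 × 10^-3 mol
From the 5:2 ratio, n(Na2C2O4) in each aliquot = 5/2 × 1.765 × 10^-3 = 4.412 × 10^-3 mol
n(Na2C2O4) in the whole flask = 4.412 × 10^-3 × 250.0/25.00 = 0.04412 mol
mass of Na2C2O4 = 0.04412 × 134.00 = 5.913 g
% Na2C2O4 = 5.913 / 10.27 × 100 = 57.57 %

57.57 %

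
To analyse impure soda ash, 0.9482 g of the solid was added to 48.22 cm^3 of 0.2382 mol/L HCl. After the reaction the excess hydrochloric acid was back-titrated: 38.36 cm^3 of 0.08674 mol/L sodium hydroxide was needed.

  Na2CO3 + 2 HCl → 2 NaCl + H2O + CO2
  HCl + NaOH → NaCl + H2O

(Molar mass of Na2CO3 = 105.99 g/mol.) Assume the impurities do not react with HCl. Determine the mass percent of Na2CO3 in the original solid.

n(HCl) added = 0.04822 × 0.2382 = 0.01149 mol
n(NaOH) used in back-titration = 0.03836 × 0.08674 = 3.327 × 10^-3 mol
n(HCl) left over = 3.327 × 10^-3 mol (1:1 ratio)
n(HCl) consumed by analyte = 0.01149 − 3.327 × 10^-3 = 8.159 × 10^-3 mol
From the 1:2 ratio, n(Na2CO3) = 1/2 × 8.159 × 10^-3 = 4.079 × 10^-3 mol
mass of Na2CO3 = 4.079 × 10^-3 × 105.99 = 0.4324 g
% Na2CO3 = 0.4324 / 0.9482 × 100 = 45.60 %

45.60 %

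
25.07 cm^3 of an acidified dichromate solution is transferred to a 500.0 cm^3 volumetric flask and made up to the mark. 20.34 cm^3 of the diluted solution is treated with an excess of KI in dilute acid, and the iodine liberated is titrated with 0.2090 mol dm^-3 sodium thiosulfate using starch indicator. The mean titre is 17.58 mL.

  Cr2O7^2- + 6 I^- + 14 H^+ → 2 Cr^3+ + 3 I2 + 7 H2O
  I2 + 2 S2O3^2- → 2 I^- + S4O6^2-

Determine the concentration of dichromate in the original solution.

0.6005 mol/L

n(S2O3^2-) = 0.01758 × 0.2090 = 3.674 × 10^-3 mol
n(I2) = n(S2O3^2-)/2 = 1.837 × 10^-3 mol
From the 1:3 ratio, n(Cr2O7^2-) in the aliquot = 1/3 × 1.837 × 10^-3 = 6.124 × 10^-4 mol
[Cr2O7^2-]_dilute = 6.124 × 10^-4 / 0.02034 = 0.03011 mol/L
[Cr2O7^2-]_original = 0.03011 × 500.0/25.07 = 0.6005 mol/L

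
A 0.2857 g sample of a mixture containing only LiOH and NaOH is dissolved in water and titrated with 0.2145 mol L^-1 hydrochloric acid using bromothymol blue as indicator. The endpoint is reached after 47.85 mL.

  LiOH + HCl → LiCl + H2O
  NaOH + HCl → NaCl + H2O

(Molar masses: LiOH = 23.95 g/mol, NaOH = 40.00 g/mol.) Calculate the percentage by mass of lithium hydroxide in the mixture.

65.21 %

n(HCl) = 0.04785 × 0.2145 = 0.01026 mol
Let x = n(LiOH), y = n(NaOH).
Titrant: 1x + 1y = 0.01026;  mass: 23.95x + 40.00y = 0.2857
Solving, x = 7.779 × 10^-3 mol, y = 2.485 × 10^-3 mol
mass of LiOH = 7.779 × 10^-3 × 23.95 = 0.1863 g
% LiOH = 0.1863 / 0.2857 × 100 = 65.21 %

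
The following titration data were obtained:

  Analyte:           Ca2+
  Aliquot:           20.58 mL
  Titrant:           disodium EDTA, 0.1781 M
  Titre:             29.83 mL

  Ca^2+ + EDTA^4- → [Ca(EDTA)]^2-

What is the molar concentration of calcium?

0.2581 M

n(EDTA) = 0.02983 L × 0.1781 mol/L = 5.313 × 10^-3 mol
n(Ca2+) = 5.313 × 10^-3 mol (1:1 mole ratio)
[Ca2+] = 5.313 × 10^-3 mol / 0.02058 L = 0.2581 mol/L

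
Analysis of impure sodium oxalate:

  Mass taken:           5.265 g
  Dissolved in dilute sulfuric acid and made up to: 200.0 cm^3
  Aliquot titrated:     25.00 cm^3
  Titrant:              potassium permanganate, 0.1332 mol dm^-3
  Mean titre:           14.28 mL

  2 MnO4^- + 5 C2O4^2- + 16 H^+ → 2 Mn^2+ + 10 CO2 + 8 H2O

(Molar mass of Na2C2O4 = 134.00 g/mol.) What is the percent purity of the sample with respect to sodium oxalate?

n(KMnO4) per titration = 0.01428 × 0.1332 = 1.902 × 10^-3 mol
From the 5:2 ratio, n(Na2C2O4) in each aliquot = 5/2 × 1.902 × 10^-3 = 4.755 × 10^-3 mol
n(Na2C2O4) in the whole flask = 4.755 × 10^-3 × 200.0/25.00 = 0.03804 mol
mass of Na2C2O4 = 0.03804 × 134.00 = 5.098 g
% Na2C2O4 = 5.098 / 5.265 × 100 = 96.82 %

96.82 %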